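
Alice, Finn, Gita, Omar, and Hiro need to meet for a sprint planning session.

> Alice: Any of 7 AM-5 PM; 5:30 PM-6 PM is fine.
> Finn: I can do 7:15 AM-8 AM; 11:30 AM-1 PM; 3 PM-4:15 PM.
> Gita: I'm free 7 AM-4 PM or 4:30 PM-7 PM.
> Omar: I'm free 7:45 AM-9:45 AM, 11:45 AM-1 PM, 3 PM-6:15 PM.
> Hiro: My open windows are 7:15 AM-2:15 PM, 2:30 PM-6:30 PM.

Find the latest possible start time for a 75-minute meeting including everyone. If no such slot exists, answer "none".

Alice ∩ Finn: 07:15-08:00, 11:30-13:00, 15:00-16:15.
Alice ∩ Finn ∩ Gita: 07:15-08:00, 11:30-13:00, 15:00-16:00.
Alice ∩ Finn ∩ Gita ∩ Omar: 07:45-08:00, 11:45-13:00, 15:00-16:00.
Alice ∩ Finn ∩ Gita ∩ Omar ∩ Hiro: 07:45-08:00, 11:45-13:00, 15:00-16:00.
Those are the intersection windows.
The last common window of at least 75 minutes is 11:45-13:00; a 75-minute meeting can start as late as 11:45 and still end by 13:00.

11:45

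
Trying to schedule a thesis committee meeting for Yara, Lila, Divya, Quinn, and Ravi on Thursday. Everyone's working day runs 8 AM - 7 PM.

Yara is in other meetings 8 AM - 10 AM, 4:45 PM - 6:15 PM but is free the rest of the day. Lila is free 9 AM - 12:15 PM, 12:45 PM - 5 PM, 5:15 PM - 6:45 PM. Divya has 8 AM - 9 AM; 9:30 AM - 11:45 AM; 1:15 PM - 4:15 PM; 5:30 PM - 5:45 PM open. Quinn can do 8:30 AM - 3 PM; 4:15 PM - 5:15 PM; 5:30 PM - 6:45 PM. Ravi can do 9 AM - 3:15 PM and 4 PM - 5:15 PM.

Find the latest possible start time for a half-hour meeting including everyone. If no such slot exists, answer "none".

Yara free: 10:00-16:45, 18:15-19:00 (invert busy blocks within the working day).
Lila free: 09:00-12:15, 12:45-17:00, 17:15-18:45.
Divya free: 08:00-09:00, 09:30-11:45, 13:15-16:15, 17:30-17:45.
Quinn free: 08:30-15:00, 16:15-17:15, 17:30-18:45.
Ravi free: 09:00-15:15, 16:00-17:15.
Yara ∩ Lila: 10:00-12:15, 12:45-16:45, 18:15-18:45.
Yara ∩ Lila ∩ Divya: 10:00-11:45, 13:15-16:15.
Yara ∩ Lila ∩ Divya ∩ Quinn: 10:00-11:45, 13:15-15:00.
Yara ∩ Lila ∩ Divya ∩ Quinn ∩ Ravi: 10:00-11:45, 13:15-15:00.
The last common window of at least 30 minutes is 13:15-15:00; a 30-minute meeting can start as late as 14:30 and still end by 15:00.

14:30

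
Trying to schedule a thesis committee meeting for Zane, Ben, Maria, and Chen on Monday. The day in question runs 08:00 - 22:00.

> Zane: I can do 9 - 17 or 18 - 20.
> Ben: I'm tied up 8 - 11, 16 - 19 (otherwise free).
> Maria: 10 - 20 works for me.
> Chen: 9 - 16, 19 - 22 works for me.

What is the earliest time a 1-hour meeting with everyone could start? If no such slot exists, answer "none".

Zane free: 09:00-17:00, 18:00-20:00.
Ben free: 11:00-16:00, 19:00-22:00 (invert busy blocks within the working day).
Maria free: 10:00-20:00.
Chen free: 09:00-16:00, 19:00-22:00.
Zane ∩ Ben: 11:00-16:00, 19:00-20:00.
Zane ∩ Ben ∩ Maria: 11:00-16:00, 19:00-20:00.
Zane ∩ Ben ∩ Maria ∩ Chen: 11:00-16:00, 19:00-20:00.
The first common window of at least 60 minutes is 11:00-16:00, so the earliest start is 11:00.

11:00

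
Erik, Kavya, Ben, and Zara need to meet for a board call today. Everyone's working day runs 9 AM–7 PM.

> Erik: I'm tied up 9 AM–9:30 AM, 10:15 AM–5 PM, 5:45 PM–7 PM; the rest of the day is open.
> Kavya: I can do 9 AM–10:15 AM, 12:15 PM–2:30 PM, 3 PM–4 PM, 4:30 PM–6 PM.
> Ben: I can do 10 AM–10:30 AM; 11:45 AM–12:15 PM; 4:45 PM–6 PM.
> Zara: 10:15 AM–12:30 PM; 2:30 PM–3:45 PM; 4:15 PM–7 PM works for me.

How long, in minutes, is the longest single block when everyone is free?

45

Erik free: 09:30-10:15, 17:00-17:45 (invert busy blocks within the working day).
Kavya free: 09:00-10:15, 12:15-14:30, 15:00-16:00, 16:30-18:00.
Ben free: 10:00-10:30, 11:45-12:15, 16:45-18:00.
Zara free: 10:15-12:30, 14:30-15:45, 16:15-19:00.
Erik ∩ Kavya: 09:30-10:15, 17:00-17:45.
Erik ∩ Kavya ∩ Ben: 10:00-10:15, 17:00-17:45.
Erik ∩ Kavya ∩ Ben ∩ Zara: 17:00-17:45.
Those are the intersection windows.
The longest is 17:00-17:45 at 45 minutes.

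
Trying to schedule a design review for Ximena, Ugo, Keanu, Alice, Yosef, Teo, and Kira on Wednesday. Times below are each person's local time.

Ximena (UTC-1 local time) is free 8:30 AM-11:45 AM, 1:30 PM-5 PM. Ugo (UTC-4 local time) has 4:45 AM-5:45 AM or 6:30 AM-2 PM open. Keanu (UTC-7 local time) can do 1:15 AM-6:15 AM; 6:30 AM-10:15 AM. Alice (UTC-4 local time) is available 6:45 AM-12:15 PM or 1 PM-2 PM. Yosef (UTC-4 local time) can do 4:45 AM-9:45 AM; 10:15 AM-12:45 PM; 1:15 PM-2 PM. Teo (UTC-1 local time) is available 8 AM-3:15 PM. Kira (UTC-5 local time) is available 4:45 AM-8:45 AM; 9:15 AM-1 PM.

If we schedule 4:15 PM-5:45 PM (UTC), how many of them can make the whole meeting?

Ximena in UTC: 09:30-12:45, 14:30-18:00 (add 1h to convert from UTC-1).
Ugo in UTC: 08:45-09:45, 10:30-18:00 (add 4h to convert from UTC-4).
Keanu in UTC: 08:15-13:15, 13:30-17:15 (add 7h to convert from UTC-7).
Alice in UTC: 10:45-16:15, 17:00-18:00 (add 4h to convert from UTC-4).
Yosef in UTC: 08:45-13:45, 14:15-16:45, 17:15-18:00 (add 4h to convert from UTC-4).
Teo in UTC: 09:00-16:15 (add 1h to convert from UTC-1).
Kira in UTC: 09:45-13:45, 14:15-18:00 (add 5h to convert from UTC-5).
Ximena, Ugo, and Kira can make the full 16:15-17:45 slot — that's 3.

3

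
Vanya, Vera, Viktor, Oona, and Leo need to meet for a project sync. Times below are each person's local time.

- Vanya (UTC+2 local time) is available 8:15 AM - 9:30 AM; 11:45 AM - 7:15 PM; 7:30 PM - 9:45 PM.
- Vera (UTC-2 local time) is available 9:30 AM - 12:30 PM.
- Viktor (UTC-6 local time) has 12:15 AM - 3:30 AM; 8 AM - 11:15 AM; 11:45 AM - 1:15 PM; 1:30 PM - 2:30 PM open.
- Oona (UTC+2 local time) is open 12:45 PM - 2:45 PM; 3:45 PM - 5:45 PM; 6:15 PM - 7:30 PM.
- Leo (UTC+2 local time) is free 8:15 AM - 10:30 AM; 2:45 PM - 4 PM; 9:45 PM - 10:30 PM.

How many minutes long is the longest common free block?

Vanya in UTC: 06:15-07:30, 09:45-17:15, 17:30-19:45 (subtract 2h to convert from UTC+2).
Vera in UTC: 11:30-14:30 (add 2h to convert from UTC-2).
Viktor in UTC: 06:15-09:30, 14:00-17:15, 17:45-19:15, 19:30-20:30 (add 6h to convert from UTC-6).
Oona in UTC: 10:45-12:45, 13:45-15:45, 16:15-17:30 (subtract 2h to convert from UTC+2).
Leo in UTC: 06:15-08:30, 12:45-14:00, 19:45-20:30 (subtract 2h to convert from UTC+2).
Vanya ∩ Vera: 11:30-14:30.
Vanya ∩ Vera ∩ Viktor: 14:00-14:30.
Vanya ∩ Vera ∩ Viktor ∩ Oona: 14:00-14:30.
Vanya ∩ Vera ∩ Viktor ∩ Oona ∩ Leo: ∅.
There is no time when everyone is free.
No common window exists, so the longest block is 0 minutes.

0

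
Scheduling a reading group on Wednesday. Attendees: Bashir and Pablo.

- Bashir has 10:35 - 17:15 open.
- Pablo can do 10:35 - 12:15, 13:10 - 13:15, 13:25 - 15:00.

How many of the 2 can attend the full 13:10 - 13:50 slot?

1

Bashir can make the full 13:10-13:50 slot — that's 1.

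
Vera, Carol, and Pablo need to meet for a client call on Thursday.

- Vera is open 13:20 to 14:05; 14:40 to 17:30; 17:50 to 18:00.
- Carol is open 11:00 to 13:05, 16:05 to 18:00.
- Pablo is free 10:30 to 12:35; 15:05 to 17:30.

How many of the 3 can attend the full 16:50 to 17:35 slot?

1

Carol can make the full 16:50-17:35 slot — that's 1.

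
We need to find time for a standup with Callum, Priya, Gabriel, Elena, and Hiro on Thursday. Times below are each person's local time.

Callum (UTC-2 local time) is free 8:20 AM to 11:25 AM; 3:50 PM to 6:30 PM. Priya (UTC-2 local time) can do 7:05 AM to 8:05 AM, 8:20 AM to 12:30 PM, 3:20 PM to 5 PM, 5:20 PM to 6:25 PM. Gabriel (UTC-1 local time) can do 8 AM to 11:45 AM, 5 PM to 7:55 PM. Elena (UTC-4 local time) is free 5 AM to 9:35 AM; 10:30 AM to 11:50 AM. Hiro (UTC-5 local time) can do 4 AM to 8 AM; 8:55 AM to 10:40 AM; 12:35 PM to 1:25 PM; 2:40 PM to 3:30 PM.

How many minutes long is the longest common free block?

Callum in UTC: 10:20-13:25, 17:50-20:30 (add 2h to convert from UTC-2).
Priya in UTC: 09:05-10:05, 10:20-14:30, 17:20-19:00, 19:20-20:25 (add 2h to convert from UTC-2).
Gabriel in UTC: 09:00-12:45, 18:00-20:55 (add 1h to convert from UTC-1).
Elena in UTC: 09:00-13:35, 14:30-15:50 (add 4h to convert from UTC-4).
Hiro in UTC: 09:00-13:00, 13:55-15:40, 17:35-18:25, 19:40-20:30 (add 5h to convert from UTC-5).
Callum ∩ Priya: 10:20-13:25, 17:50-19:00, 19:20-20:25.
Callum ∩ Priya ∩ Gabriel: 10:20-12:45, 18:00-19:00, 19:20-20:25.
Callum ∩ Priya ∩ Gabriel ∩ Elena: 10:20-12:45.
Callum ∩ Priya ∩ Gabriel ∩ Elena ∩ Hiro: 10:20-12:45.
Those are the intersection windows.
The longest is 10:20-12:45 at 145 minutes.

145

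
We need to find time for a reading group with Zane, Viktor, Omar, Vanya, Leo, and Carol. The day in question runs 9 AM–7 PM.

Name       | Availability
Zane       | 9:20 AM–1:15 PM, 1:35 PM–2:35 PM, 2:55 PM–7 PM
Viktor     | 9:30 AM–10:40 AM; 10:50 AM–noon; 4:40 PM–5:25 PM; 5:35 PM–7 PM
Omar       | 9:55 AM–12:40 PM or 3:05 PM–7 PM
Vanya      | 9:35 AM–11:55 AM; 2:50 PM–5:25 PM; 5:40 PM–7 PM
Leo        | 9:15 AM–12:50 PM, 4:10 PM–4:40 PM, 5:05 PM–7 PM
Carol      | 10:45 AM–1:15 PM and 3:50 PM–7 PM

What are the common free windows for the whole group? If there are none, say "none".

10:50-11:55, 17:05-17:25, 17:40-19:00

Zane ∩ Viktor: 09:30-10:40, 10:50-12:00, 16:40-17:25, 17:35-19:00.
Zane ∩ Viktor ∩ Omar: 09:55-10:40, 10:50-12:00, 16:40-17:25, 17:35-19:00.
Zane ∩ Viktor ∩ Omar ∩ Vanya: 09:55-10:40, 10:50-11:55, 16:40-17:25, 17:40-19:00.
Zane ∩ Viktor ∩ Omar ∩ Vanya ∩ Leo: 09:55-10:40, 10:50-11:55, 17:05-17:25, 17:40-19:00.
Zane ∩ Viktor ∩ Omar ∩ Vanya ∩ Leo ∩ Carol: 10:50-11:55, 17:05-17:25, 17:40-19:00.
So the common availability across everyone is 10:50-11:55, 17:05-17:25, 17:40-19:00.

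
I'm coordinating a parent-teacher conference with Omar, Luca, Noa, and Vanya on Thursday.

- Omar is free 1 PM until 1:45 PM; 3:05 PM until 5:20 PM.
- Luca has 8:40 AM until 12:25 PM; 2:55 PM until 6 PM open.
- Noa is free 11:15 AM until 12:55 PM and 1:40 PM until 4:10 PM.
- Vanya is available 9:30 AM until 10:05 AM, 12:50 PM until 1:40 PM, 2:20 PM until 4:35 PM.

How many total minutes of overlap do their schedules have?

Omar ∩ Luca: 15:05-17:20.
Omar ∩ Luca ∩ Noa: 15:05-16:10.
Omar ∩ Luca ∩ Noa ∩ Vanya: 15:05-16:10.
Those are the intersection windows.
That's a single block of 65 minutes.

65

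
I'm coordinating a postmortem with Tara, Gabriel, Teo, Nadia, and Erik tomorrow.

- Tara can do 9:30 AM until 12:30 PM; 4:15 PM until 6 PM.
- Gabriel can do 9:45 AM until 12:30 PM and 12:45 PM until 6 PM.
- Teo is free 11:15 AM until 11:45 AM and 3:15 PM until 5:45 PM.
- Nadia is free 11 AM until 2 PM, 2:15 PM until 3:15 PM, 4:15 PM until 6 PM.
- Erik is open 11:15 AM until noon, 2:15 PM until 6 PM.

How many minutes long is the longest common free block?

Tara ∩ Gabriel: 09:45-12:30, 16:15-18:00.
Tara ∩ Gabriel ∩ Teo: 11:15-11:45, 16:15-17:45.
Tara ∩ Gabriel ∩ Teo ∩ Nadia: 11:15-11:45, 16:15-17:45.
Tara ∩ Gabriel ∩ Teo ∩ Nadia ∩ Erik: 11:15-11:45, 16:15-17:45.
Those are the intersection windows.
The longest is 16:15-17:45 at 90 minutes.

90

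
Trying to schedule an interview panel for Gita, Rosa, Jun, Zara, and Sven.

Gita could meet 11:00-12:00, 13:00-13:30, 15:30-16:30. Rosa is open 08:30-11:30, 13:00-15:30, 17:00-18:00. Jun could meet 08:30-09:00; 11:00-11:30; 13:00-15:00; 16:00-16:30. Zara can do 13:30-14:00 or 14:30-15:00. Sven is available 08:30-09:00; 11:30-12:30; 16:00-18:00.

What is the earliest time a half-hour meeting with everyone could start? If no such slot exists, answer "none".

none

Gita ∩ Rosa: 11:00-11:30, 13:00-13:30.
Gita ∩ Rosa ∩ Jun: 11:00-11:30, 13:00-13:30.
Gita ∩ Rosa ∩ Jun ∩ Zara: ∅.
Gita ∩ Rosa ∩ Jun ∩ Zara ∩ Sven: ∅.
There is no time when everyone is free.
No common window is at least 30 minutes long.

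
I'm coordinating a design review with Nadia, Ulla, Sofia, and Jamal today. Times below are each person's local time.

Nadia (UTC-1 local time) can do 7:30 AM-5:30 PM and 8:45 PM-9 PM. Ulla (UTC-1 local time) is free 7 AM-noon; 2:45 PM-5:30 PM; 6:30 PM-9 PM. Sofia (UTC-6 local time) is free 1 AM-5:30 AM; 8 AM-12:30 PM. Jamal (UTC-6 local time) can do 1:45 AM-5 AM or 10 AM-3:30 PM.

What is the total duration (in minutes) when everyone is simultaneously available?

Nadia in UTC: 08:30-18:30, 21:45-22:00 (add 1h to convert from UTC-1).
Ulla in UTC: 08:00-13:00, 15:45-18:30, 19:30-22:00 (add 1h to convert from UTC-1).
Sofia in UTC: 07:00-11:30, 14:00-18:30 (add 6h to convert from UTC-6).
Jamal in UTC: 07:45-11:00, 16:00-21:30 (add 6h to convert from UTC-6).
Nadia ∩ Ulla: 08:30-13:00, 15:45-18:30, 21:45-22:00.
Nadia ∩ Ulla ∩ Sofia: 08:30-11:30, 15:45-18:30.
Nadia ∩ Ulla ∩ Sofia ∩ Jamal: 08:30-11:00, 16:00-18:30.
Those are the intersection windows.
Summing the common windows: 150 + 150 = 300 minutes.

300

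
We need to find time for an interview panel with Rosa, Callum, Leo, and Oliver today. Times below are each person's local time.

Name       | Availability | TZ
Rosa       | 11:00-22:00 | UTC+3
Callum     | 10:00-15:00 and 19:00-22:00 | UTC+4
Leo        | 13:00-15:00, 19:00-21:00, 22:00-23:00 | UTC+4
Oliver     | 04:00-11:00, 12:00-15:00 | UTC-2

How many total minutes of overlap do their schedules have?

240

Rosa in UTC: 08:00-19:00 (subtract 3h to convert from UTC+3).
Callum in UTC: 06:00-11:00, 15:00-18:00 (subtract 4h to convert from UTC+4).
Leo in UTC: 09:00-11:00, 15:00-17:00, 18:00-19:00 (subtract 4h to convert from UTC+4).
Oliver in UTC: 06:00-13:00, 14:00-17:00 (add 2h to convert from UTC-2).
Rosa ∩ Callum: 08:00-11:00, 15:00-18:00.
Rosa ∩ Callum ∩ Leo: 09:00-11:00, 15:00-17:00.
Rosa ∩ Callum ∩ Leo ∩ Oliver: 09:00-11:00, 15:00-17:00.
Summing the common windows: 120 + 120 = 240 minutes.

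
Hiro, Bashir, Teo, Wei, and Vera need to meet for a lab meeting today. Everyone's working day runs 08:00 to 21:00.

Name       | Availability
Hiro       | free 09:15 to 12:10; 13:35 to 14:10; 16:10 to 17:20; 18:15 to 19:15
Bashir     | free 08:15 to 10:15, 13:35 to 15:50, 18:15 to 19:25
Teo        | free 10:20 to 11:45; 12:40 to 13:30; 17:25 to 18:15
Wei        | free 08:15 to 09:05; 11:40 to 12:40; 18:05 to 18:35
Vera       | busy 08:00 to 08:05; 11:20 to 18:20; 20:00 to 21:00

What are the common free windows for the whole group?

none

Hiro free: 09:15-12:10, 13:35-14:10, 16:10-17:20, 18:15-19:15.
Bashir free: 08:15-10:15, 13:35-15:50, 18:15-19:25.
Teo free: 10:20-11:45, 12:40-13:30, 17:25-18:15.
Wei free: 08:15-09:05, 11:40-12:40, 18:05-18:35.
Vera free: 08:05-11:20, 18:20-20:00 (invert busy blocks within the working day).
Hiro ∩ Bashir: 09:15-10:15, 13:35-14:10, 18:15-19:15.
Hiro ∩ Bashir ∩ Teo: ∅.
Hiro ∩ Bashir ∩ Teo ∩ Wei: ∅.
Hiro ∩ Bashir ∩ Teo ∩ Wei ∩ Vera: ∅.
There is no time when everyone is free.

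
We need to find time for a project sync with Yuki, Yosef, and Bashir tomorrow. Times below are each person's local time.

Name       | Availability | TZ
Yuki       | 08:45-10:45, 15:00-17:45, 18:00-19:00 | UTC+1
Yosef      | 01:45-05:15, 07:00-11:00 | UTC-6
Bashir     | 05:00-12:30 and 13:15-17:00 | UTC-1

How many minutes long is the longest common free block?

Yuki in UTC: 07:45-09:45, 14:00-16:45, 17:00-18:00 (subtract 1h to convert from UTC+1).
Yosef in UTC: 07:45-11:15, 13:00-17:00 (add 6h to convert from UTC-6).
Bashir in UTC: 06:00-13:30, 14:15-18:00 (add 1h to convert from UTC-1).
Yuki ∩ Yosef: 07:45-09:45, 14:00-16:45.
Yuki ∩ Yosef ∩ Bashir: 07:45-09:45, 14:15-16:45.
The longest is 14:15-16:45 at 150 minutes.

150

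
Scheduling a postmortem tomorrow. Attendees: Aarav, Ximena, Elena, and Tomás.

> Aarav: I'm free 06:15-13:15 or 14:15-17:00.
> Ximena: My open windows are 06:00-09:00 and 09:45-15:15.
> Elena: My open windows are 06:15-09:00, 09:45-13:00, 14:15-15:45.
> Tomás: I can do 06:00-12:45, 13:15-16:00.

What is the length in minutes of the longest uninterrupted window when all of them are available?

Aarav ∩ Ximena: 06:15-09:00, 09:45-13:15, 14:15-15:15.
Aarav ∩ Ximena ∩ Elena: 06:15-09:00, 09:45-13:00, 14:15-15:15.
Aarav ∩ Ximena ∩ Elena ∩ Tomás: 06:15-09:00, 09:45-12:45, 14:15-15:15.
Those are the intersection windows.
The longest is 09:45-12:45 at 180 minutes.

180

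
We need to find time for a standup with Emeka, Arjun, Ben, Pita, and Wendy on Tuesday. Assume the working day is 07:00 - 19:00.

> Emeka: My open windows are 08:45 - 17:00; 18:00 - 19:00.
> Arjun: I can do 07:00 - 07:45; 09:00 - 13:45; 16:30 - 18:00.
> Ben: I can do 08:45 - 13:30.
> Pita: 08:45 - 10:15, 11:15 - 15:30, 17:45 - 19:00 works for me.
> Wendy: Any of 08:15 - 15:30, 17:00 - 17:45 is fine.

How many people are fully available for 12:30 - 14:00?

Emeka, Pita, and Wendy can make the full 12:30-14:00 slot — that's 3.

3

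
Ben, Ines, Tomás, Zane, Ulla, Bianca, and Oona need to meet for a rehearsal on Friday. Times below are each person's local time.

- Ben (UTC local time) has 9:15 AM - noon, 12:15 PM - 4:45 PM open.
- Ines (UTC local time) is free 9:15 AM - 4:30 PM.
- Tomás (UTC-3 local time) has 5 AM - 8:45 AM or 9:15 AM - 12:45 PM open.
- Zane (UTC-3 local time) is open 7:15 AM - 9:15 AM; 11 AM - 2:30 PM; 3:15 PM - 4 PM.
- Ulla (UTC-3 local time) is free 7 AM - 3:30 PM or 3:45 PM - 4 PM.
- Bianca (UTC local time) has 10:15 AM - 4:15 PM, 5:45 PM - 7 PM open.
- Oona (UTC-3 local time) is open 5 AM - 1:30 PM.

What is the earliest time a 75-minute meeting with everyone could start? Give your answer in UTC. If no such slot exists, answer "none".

10:15

Ben in UTC: 09:15-12:00, 12:15-16:45.
Ines in UTC: 09:15-16:30.
Tomás in UTC: 08:00-11:45, 12:15-15:45 (add 3h to convert from UTC-3).
Zane in UTC: 10:15-12:15, 14:00-17:30, 18:15-19:00 (add 3h to convert from UTC-3).
Ulla in UTC: 10:00-18:30, 18:45-19:00 (add 3h to convert from UTC-3).
Bianca in UTC: 10:15-16:15, 17:45-19:00.
Oona in UTC: 08:00-16:30 (add 3h to convert from UTC-3).
Ben ∩ Ines: 09:15-12:00, 12:15-16:30.
Ben ∩ Ines ∩ Tomás: 09:15-11:45, 12:15-15:45.
Ben ∩ Ines ∩ Tomás ∩ Zane: 10:15-11:45, 14:00-15:45.
Ben ∩ Ines ∩ Tomás ∩ Zane ∩ Ulla: 10:15-11:45, 14:00-15:45.
Ben ∩ Ines ∩ Tomás ∩ Zane ∩ Ulla ∩ Bianca: 10:15-11:45, 14:00-15:45.
Ben ∩ Ines ∩ Tomás ∩ Zane ∩ Ulla ∩ Bianca ∩ Oona: 10:15-11:45, 14:00-15:45.
The first common window of at least 75 minutes is 10:15-11:45, so the earliest start is 10:15.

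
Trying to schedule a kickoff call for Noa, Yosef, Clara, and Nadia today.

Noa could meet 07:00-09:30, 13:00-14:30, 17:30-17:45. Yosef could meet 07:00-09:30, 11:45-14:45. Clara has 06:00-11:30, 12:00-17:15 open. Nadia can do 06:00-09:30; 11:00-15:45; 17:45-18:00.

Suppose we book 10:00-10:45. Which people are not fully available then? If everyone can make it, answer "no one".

Noa: not fully free for 10:00-10:45. Yosef: not fully free for 10:00-10:45. Clara: free for 10:00-10:45. Nadia: not fully free for 10:00-10:45.

Nadia, Noa, Yosef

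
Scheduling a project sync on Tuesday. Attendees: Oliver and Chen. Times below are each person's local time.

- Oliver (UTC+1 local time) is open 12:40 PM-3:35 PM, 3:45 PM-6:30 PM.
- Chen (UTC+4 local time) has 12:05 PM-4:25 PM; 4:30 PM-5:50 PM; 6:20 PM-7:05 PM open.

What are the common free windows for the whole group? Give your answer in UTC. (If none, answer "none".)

Oliver in UTC: 11:40-14:35, 14:45-17:30 (subtract 1h to convert from UTC+1).
Chen in UTC: 08:05-12:25, 12:30-13:50, 14:20-15:05 (subtract 4h to convert from UTC+4).
Oliver ∩ Chen: 11:40-12:25, 12:30-13:50, 14:20-14:35, 14:45-15:05.

11:40-12:25, 12:30-13:50, 14:20-14:35, 14:45-15:05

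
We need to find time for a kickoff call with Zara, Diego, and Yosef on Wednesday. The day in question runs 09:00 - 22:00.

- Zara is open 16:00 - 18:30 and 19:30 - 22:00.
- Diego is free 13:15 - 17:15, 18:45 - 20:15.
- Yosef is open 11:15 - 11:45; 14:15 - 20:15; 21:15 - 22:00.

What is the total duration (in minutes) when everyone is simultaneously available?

120

Zara ∩ Diego: 16:00-17:15, 19:30-20:15.
Zara ∩ Diego ∩ Yosef: 16:00-17:15, 19:30-20:15.
Summing the common windows: 75 + 45 = 120 minutes.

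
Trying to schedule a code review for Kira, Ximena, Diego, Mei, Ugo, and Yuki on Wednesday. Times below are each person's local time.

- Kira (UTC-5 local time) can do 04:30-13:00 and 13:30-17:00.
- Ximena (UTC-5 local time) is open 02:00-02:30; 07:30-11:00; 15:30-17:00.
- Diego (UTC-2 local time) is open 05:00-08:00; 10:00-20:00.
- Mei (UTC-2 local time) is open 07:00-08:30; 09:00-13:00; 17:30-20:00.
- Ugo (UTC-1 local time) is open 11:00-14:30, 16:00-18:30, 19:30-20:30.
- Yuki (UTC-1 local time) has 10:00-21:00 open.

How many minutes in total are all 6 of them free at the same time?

Kira in UTC: 09:30-18:00, 18:30-22:00 (add 5h to convert from UTC-5).
Ximena in UTC: 07:00-07:30, 12:30-16:00, 20:30-22:00 (add 5h to convert from UTC-5).
Diego in UTC: 07:00-10:00, 12:00-22:00 (add 2h to convert from UTC-2).
Mei in UTC: 09:00-10:30, 11:00-15:00, 19:30-22:00 (add 2h to convert from UTC-2).
Ugo in UTC: 12:00-15:30, 17:00-19:30, 20:30-21:30 (add 1h to convert from UTC-1).
Yuki in UTC: 11:00-22:00 (add 1h to convert from UTC-1).
Kira ∩ Ximena: 12:30-16:00, 20:30-22:00.
Kira ∩ Ximena ∩ Diego: 12:30-16:00, 20:30-22:00.
Kira ∩ Ximena ∩ Diego ∩ Mei: 12:30-15:00, 20:30-22:00.
Kira ∩ Ximena ∩ Diego ∩ Mei ∩ Ugo: 12:30-15:00, 20:30-21:30.
Kira ∩ Ximena ∩ Diego ∩ Mei ∩ Ugo ∩ Yuki: 12:30-15:00, 20:30-21:30.
Summing the common windows: 150 + 60 = 210 minutes.

210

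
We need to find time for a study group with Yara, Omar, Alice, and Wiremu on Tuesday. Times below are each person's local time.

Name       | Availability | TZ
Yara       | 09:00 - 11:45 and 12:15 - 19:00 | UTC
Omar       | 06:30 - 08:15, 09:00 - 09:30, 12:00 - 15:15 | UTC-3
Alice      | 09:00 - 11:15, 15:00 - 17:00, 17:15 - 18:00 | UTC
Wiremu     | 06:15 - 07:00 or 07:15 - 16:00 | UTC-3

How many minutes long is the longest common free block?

120

Yara in UTC: 09:00-11:45, 12:15-19:00.
Omar in UTC: 09:30-11:15, 12:00-12:30, 15:00-18:15 (add 3h to convert from UTC-3).
Alice in UTC: 09:00-11:15, 15:00-17:00, 17:15-18:00.
Wiremu in UTC: 09:15-10:00, 10:15-19:00 (add 3h to convert from UTC-3).
Yara ∩ Omar: 09:30-11:15, 12:15-12:30, 15:00-18:15.
Yara ∩ Omar ∩ Alice: 09:30-11:15, 15:00-17:00, 17:15-18:00.
Yara ∩ Omar ∩ Alice ∩ Wiremu: 09:30-10:00, 10:15-11:15, 15:00-17:00, 17:15-18:00.
The longest is 15:00-17:00 at 120 minutes.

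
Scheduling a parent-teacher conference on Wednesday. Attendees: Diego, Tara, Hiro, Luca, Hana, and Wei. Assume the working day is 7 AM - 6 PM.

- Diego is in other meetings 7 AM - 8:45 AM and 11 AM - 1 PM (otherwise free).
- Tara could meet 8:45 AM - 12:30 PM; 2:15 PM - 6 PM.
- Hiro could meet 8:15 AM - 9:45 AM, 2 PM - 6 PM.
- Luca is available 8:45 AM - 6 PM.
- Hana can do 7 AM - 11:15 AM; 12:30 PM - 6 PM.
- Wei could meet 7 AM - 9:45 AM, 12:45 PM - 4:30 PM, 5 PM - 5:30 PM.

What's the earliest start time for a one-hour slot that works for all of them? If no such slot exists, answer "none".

Diego free: 08:45-11:00, 13:00-18:00 (invert busy blocks within the working day).
Tara free: 08:45-12:30, 14:15-18:00.
Hiro free: 08:15-09:45, 14:00-18:00.
Luca free: 08:45-18:00.
Hana free: 07:00-11:15, 12:30-18:00.
Wei free: 07:00-09:45, 12:45-16:30, 17:00-17:30.
Diego ∩ Tara: 08:45-11:00, 14:15-18:00.
Diego ∩ Tara ∩ Hiro: 08:45-09:45, 14:15-18:00.
Diego ∩ Tara ∩ Hiro ∩ Luca: 08:45-09:45, 14:15-18:00.
Diego ∩ Tara ∩ Hiro ∩ Luca ∩ Hana: 08:45-09:45, 14:15-18:00.
Diego ∩ Tara ∩ Hiro ∩ Luca ∩ Hana ∩ Wei: 08:45-09:45, 14:15-16:30, 17:00-17:30.
So the common availability across everyone is 08:45-09:45, 14:15-16:30, 17:00-17:30.
The first common window of at least 60 minutes is 08:45-09:45, so the earliest start is 08:45.

08:45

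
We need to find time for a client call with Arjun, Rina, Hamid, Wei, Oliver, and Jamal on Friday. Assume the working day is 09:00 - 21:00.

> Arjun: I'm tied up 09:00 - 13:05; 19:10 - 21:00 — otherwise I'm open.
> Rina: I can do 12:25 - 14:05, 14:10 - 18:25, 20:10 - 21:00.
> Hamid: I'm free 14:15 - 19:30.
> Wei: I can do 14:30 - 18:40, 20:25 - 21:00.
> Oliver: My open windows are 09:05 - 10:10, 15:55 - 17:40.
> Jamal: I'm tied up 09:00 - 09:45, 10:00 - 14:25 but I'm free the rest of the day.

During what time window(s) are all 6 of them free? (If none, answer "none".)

15:55-17:40

Arjun free: 13:05-19:10 (invert busy blocks within the working day).
Rina free: 12:25-14:05, 14:10-18:25, 20:10-21:00.
Hamid free: 14:15-19:30.
Wei free: 14:30-18:40, 20:25-21:00.
Oliver free: 09:05-10:10, 15:55-17:40.
Jamal free: 09:45-10:00, 14:25-21:00 (invert busy blocks within the working day).
Arjun ∩ Rina: 13:05-14:05, 14:10-18:25.
Arjun ∩ Rina ∩ Hamid: 14:15-18:25.
Arjun ∩ Rina ∩ Hamid ∩ Wei: 14:30-18:25.
Arjun ∩ Rina ∩ Hamid ∩ Wei ∩ Oliver: 15:55-17:40.
Arjun ∩ Rina ∩ Hamid ∩ Wei ∩ Oliver ∩ Jamal: 15:55-17:40.
So the common availability across everyone is 15:55-17:40.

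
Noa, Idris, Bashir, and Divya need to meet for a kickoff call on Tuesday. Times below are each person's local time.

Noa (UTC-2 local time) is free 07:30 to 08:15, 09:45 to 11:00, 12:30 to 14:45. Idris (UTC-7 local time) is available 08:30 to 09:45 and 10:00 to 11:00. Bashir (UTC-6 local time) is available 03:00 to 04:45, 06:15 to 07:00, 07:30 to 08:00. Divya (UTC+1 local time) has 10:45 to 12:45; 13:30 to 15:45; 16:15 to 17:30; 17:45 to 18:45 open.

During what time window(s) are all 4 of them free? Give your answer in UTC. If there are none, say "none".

Noa in UTC: 09:30-10:15, 11:45-13:00, 14:30-16:45 (add 2h to convert from UTC-2).
Idris in UTC: 15:30-16:45, 17:00-18:00 (add 7h to convert from UTC-7).
Bashir in UTC: 09:00-10:45, 12:15-13:00, 13:30-14:00 (add 6h to convert from UTC-6).
Divya in UTC: 09:45-11:45, 12:30-14:45, 15:15-16:30, 16:45-17:45 (subtract 1h to convert from UTC+1).
Noa ∩ Idris: 15:30-16:45.
Noa ∩ Idris ∩ Bashir: ∅.
Noa ∩ Idris ∩ Bashir ∩ Divya: ∅.
There is no time when everyone is free.

none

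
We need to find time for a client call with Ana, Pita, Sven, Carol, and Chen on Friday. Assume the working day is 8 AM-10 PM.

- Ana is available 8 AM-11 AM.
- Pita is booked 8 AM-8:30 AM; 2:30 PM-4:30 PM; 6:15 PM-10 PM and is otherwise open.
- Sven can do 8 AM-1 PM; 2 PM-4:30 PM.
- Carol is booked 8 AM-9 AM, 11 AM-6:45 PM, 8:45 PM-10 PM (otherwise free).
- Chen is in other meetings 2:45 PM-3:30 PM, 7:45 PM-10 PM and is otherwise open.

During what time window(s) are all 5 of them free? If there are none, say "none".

09:00-11:00

Ana free: 08:00-11:00.
Pita free: 08:30-14:30, 16:30-18:15 (invert busy blocks within the working day).
Sven free: 08:00-13:00, 14:00-16:30.
Carol free: 09:00-11:00, 18:45-20:45 (invert busy blocks within the working day).
Chen free: 08:00-14:45, 15:30-19:45 (invert busy blocks within the working day).
Ana ∩ Pita: 08:30-11:00.
Ana ∩ Pita ∩ Sven: 08:30-11:00.
Ana ∩ Pita ∩ Sven ∩ Carol: 09:00-11:00.
Ana ∩ Pita ∩ Sven ∩ Carol ∩ Chen: 09:00-11:00.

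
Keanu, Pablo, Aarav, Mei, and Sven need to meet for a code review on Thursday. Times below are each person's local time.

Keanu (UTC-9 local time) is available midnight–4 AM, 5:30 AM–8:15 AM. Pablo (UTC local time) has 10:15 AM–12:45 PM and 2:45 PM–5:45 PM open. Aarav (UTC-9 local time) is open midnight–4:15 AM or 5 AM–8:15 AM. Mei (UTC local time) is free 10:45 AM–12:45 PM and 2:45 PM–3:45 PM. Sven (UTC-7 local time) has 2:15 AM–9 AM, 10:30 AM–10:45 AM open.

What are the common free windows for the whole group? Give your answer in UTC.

10:45-12:45, 14:45-15:45

Keanu in UTC: 09:00-13:00, 14:30-17:15 (add 9h to convert from UTC-9).
Pablo in UTC: 10:15-12:45, 14:45-17:45.
Aarav in UTC: 09:00-13:15, 14:00-17:15 (add 9h to convert from UTC-9).
Mei in UTC: 10:45-12:45, 14:45-15:45.
Sven in UTC: 09:15-16:00, 17:30-17:45 (add 7h to convert from UTC-7).
Keanu ∩ Pablo: 10:15-12:45, 14:45-17:15.
Keanu ∩ Pablo ∩ Aarav: 10:15-12:45, 14:45-17:15.
Keanu ∩ Pablo ∩ Aarav ∩ Mei: 10:45-12:45, 14:45-15:45.
Keanu ∩ Pablo ∩ Aarav ∩ Mei ∩ Sven: 10:45-12:45, 14:45-15:45.
So the common availability across everyone is 10:45-12:45, 14:45-15:45.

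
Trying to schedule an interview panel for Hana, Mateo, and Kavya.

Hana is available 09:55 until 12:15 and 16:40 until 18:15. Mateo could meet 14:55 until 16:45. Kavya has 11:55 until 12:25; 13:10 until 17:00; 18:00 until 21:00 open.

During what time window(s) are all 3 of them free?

16:40-16:45

Hana ∩ Mateo: 16:40-16:45.
Hana ∩ Mateo ∩ Kavya: 16:40-16:45.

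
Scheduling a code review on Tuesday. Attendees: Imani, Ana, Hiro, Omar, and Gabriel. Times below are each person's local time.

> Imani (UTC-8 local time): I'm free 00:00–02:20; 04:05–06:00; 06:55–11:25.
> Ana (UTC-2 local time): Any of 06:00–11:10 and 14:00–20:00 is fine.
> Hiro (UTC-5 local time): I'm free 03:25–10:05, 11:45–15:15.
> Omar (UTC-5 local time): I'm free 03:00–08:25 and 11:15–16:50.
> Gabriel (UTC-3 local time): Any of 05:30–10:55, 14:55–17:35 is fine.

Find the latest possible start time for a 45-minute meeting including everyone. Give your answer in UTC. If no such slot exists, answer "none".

Imani in UTC: 08:00-10:20, 12:05-14:00, 14:55-19:25 (add 8h to convert from UTC-8).
Ana in UTC: 08:00-13:10, 16:00-22:00 (add 2h to convert from UTC-2).
Hiro in UTC: 08:25-15:05, 16:45-20:15 (add 5h to convert from UTC-5).
Omar in UTC: 08:00-13:25, 16:15-21:50 (add 5h to convert from UTC-5).
Gabriel in UTC: 08:30-13:55, 17:55-20:35 (add 3h to convert from UTC-3).
Imani ∩ Ana: 08:00-10:20, 12:05-13:10, 16:00-19:25.
Imani ∩ Ana ∩ Hiro: 08:25-10:20, 12:05-13:10, 16:45-19:25.
Imani ∩ Ana ∩ Hiro ∩ Omar: 08:25-10:20, 12:05-13:10, 16:45-19:25.
Imani ∩ Ana ∩ Hiro ∩ Omar ∩ Gabriel: 08:30-10:20, 12:05-13:10, 17:55-19:25.
The last common window of at least 45 minutes is 17:55-19:25; a 45-minute meeting can start as late as 18:40 and still end by 19:25.

18:40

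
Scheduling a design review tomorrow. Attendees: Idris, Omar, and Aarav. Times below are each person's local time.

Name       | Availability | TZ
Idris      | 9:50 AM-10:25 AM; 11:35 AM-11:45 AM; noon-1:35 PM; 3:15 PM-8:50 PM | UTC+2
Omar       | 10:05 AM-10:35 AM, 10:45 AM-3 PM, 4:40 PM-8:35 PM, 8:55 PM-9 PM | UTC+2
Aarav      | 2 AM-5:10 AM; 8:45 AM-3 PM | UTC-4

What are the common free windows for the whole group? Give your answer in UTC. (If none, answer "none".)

08:05-08:25, 14:40-18:35

Idris in UTC: 07:50-08:25, 09:35-09:45, 10:00-11:35, 13:15-18:50 (subtract 2h to convert from UTC+2).
Omar in UTC: 08:05-08:35, 08:45-13:00, 14:40-18:35, 18:55-19:00 (subtract 2h to convert from UTC+2).
Aarav in UTC: 06:00-09:10, 12:45-19:00 (add 4h to convert from UTC-4).
Idris ∩ Omar: 08:05-08:25, 09:35-09:45, 10:00-11:35, 14:40-18:35.
Idris ∩ Omar ∩ Aarav: 08:05-08:25, 14:40-18:35.
So the common availability across everyone is 08:05-08:25, 14:40-18:35.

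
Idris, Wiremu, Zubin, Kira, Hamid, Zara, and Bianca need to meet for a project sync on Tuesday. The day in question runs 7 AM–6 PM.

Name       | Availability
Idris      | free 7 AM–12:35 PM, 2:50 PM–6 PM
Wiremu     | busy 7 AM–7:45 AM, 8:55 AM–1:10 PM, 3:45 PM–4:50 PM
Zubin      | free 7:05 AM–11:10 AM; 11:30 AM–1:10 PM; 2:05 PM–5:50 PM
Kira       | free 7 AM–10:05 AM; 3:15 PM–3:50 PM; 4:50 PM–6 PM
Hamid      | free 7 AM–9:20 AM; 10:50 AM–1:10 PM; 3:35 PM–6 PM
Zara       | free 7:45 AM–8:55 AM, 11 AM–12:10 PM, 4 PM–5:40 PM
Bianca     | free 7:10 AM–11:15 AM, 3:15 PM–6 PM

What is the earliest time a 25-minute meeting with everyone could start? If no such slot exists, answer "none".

Idris free: 07:00-12:35, 14:50-18:00.
Wiremu free: 07:45-08:55, 13:10-15:45, 16:50-18:00 (invert busy blocks within the working day).
Zubin free: 07:05-11:10, 11:30-13:10, 14:05-17:50.
Kira free: 07:00-10:05, 15:15-15:50, 16:50-18:00.
Hamid free: 07:00-09:20, 10:50-13:10, 15:35-18:00.
Zara free: 07:45-08:55, 11:00-12:10, 16:00-17:40.
Bianca free: 07:10-11:15, 15:15-18:00.
Idris ∩ Wiremu: 07:45-08:55, 14:50-15:45, 16:50-18:00.
Idris ∩ Wiremu ∩ Zubin: 07:45-08:55, 14:50-15:45, 16:50-17:50.
Idris ∩ Wiremu ∩ Zubin ∩ Kira: 07:45-08:55, 15:15-15:45, 16:50-17:50.
Idris ∩ Wiremu ∩ Zubin ∩ Kira ∩ Hamid: 07:45-08:55, 15:35-15:45, 16:50-17:50.
Idris ∩ Wiremu ∩ Zubin ∩ Kira ∩ Hamid ∩ Zara: 07:45-08:55, 16:50-17:40.
Idris ∩ Wiremu ∩ Zubin ∩ Kira ∩ Hamid ∩ Zara ∩ Bianca: 07:45-08:55, 16:50-17:40.
The first common window of at least 25 minutes is 07:45-08:55, so the earliest start is 07:45.

07:45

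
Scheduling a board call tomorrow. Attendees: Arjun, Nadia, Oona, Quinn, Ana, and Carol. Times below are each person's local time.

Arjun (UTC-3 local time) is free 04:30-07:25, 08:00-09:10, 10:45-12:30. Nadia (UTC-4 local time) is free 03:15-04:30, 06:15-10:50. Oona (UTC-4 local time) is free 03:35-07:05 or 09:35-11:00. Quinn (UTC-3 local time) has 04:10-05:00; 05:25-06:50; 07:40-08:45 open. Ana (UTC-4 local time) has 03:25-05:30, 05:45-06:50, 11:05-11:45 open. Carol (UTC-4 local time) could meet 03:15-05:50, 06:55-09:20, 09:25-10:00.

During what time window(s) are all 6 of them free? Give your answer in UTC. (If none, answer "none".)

07:35-08:00, 08:25-08:30

Arjun in UTC: 07:30-10:25, 11:00-12:10, 13:45-15:30 (add 3h to convert from UTC-3).
Nadia in UTC: 07:15-08:30, 10:15-14:50 (add 4h to convert from UTC-4).
Oona in UTC: 07:35-11:05, 13:35-15:00 (add 4h to convert from UTC-4).
Quinn in UTC: 07:10-08:00, 08:25-09:50, 10:40-11:45 (add 3h to convert from UTC-3).
Ana in UTC: 07:25-09:30, 09:45-10:50, 15:05-15:45 (add 4h to convert from UTC-4).
Carol in UTC: 07:15-09:50, 10:55-13:20, 13:25-14:00 (add 4h to convert from UTC-4).
Arjun ∩ Nadia: 07:30-08:30, 10:15-10:25, 11:00-12:10, 13:45-14:50.
Arjun ∩ Nadia ∩ Oona: 07:35-08:30, 10:15-10:25, 11:00-11:05, 13:45-14:50.
Arjun ∩ Nadia ∩ Oona ∩ Quinn: 07:35-08:00, 08:25-08:30, 11:00-11:05.
Arjun ∩ Nadia ∩ Oona ∩ Quinn ∩ Ana: 07:35-08:00, 08:25-08:30.
Arjun ∩ Nadia ∩ Oona ∩ Quinn ∩ Ana ∩ Carol: 07:35-08:00, 08:25-08:30.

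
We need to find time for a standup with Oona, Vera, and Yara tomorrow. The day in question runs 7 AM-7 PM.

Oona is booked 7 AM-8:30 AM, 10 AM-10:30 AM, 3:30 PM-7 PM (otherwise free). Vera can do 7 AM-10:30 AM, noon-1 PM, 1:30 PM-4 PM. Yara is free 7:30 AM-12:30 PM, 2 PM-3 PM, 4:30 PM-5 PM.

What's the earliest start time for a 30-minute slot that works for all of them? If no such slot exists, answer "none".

08:30

Oona free: 08:30-10:00, 10:30-15:30 (invert busy blocks within the working day).
Vera free: 07:00-10:30, 12:00-13:00, 13:30-16:00.
Yara free: 07:30-12:30, 14:00-15:00, 16:30-17:00.
Oona ∩ Vera: 08:30-10:00, 12:00-13:00, 13:30-15:30.
Oona ∩ Vera ∩ Yara: 08:30-10:00, 12:00-12:30, 14:00-15:00.
Those are the intersection windows.
The first common window of at least 30 minutes is 08:30-10:00, so the earliest start is 08:30.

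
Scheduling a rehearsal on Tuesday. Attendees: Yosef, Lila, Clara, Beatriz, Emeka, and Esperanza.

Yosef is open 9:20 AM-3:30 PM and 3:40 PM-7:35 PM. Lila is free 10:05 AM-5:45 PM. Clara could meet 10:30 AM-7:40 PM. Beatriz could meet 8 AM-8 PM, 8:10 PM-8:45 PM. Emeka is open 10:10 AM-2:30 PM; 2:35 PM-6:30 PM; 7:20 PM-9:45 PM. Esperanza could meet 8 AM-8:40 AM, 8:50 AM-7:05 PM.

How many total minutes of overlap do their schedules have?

420

Yosef ∩ Lila: 10:05-15:30, 15:40-17:45.
Yosef ∩ Lila ∩ Clara: 10:30-15:30, 15:40-17:45.
Yosef ∩ Lila ∩ Clara ∩ Beatriz: 10:30-15:30, 15:40-17:45.
Yosef ∩ Lila ∩ Clara ∩ Beatriz ∩ Emeka: 10:30-14:30, 14:35-15:30, 15:40-17:45.
Yosef ∩ Lila ∩ Clara ∩ Beatriz ∩ Emeka ∩ Esperanza: 10:30-14:30, 14:35-15:30, 15:40-17:45.
Summing the common windows: 240 + 55 + 125 = 420 minutes.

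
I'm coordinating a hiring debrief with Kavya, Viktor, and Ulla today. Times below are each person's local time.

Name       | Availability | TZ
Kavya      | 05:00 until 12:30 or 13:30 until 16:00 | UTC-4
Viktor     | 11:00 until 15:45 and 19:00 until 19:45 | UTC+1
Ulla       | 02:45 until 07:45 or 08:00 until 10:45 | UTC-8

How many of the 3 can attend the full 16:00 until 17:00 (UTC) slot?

1

Kavya in UTC: 09:00-16:30, 17:30-20:00 (add 4h to convert from UTC-4).
Viktor in UTC: 10:00-14:45, 18:00-18:45 (subtract 1h to convert from UTC+1).
Ulla in UTC: 10:45-15:45, 16:00-18:45 (add 8h to convert from UTC-8).
Ulla can make the full 16:00-17:00 slot — that's 1.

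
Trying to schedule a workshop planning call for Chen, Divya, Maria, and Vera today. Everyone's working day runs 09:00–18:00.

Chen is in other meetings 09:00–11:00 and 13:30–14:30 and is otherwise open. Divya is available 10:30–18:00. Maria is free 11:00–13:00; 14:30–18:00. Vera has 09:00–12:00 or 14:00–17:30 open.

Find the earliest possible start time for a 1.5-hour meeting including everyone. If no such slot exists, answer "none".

Chen free: 11:00-13:30, 14:30-18:00 (invert busy blocks within the working day).
Divya free: 10:30-18:00.
Maria free: 11:00-13:00, 14:30-18:00.
Vera free: 09:00-12:00, 14:00-17:30.
Chen ∩ Divya: 11:00-13:30, 14:30-18:00.
Chen ∩ Divya ∩ Maria: 11:00-13:00, 14:30-18:00.
Chen ∩ Divya ∩ Maria ∩ Vera: 11:00-12:00, 14:30-17:30.
So the common availability across everyone is 11:00-12:00, 14:30-17:30.
The first common window of at least 90 minutes is 14:30-17:30, so the earliest start is 14:30.

14:30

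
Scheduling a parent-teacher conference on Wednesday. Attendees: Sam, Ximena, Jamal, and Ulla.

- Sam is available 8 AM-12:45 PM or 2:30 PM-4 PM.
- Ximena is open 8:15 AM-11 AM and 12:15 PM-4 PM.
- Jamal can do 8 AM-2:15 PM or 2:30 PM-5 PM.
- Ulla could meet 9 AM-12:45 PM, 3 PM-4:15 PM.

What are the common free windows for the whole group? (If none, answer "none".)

Sam ∩ Ximena: 08:15-11:00, 12:15-12:45, 14:30-16:00.
Sam ∩ Ximena ∩ Jamal: 08:15-11:00, 12:15-12:45, 14:30-16:00.
Sam ∩ Ximena ∩ Jamal ∩ Ulla: 09:00-11:00, 12:15-12:45, 15:00-16:00.
Those are the intersection windows.

09:00-11:00, 12:15-12:45, 15:00-16:00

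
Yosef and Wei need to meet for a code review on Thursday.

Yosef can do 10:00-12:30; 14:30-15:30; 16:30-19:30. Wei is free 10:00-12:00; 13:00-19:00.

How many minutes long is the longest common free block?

150

Yosef ∩ Wei: 10:00-12:00, 14:30-15:30, 16:30-19:00.
The longest is 16:30-19:00 at 150 minutes.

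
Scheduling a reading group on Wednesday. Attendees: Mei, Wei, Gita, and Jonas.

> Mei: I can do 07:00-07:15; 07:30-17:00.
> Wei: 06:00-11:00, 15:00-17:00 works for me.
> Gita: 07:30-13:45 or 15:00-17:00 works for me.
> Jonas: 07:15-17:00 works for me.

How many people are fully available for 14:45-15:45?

Mei and Jonas can make the full 14:45-15:45 slot — that's 2.

2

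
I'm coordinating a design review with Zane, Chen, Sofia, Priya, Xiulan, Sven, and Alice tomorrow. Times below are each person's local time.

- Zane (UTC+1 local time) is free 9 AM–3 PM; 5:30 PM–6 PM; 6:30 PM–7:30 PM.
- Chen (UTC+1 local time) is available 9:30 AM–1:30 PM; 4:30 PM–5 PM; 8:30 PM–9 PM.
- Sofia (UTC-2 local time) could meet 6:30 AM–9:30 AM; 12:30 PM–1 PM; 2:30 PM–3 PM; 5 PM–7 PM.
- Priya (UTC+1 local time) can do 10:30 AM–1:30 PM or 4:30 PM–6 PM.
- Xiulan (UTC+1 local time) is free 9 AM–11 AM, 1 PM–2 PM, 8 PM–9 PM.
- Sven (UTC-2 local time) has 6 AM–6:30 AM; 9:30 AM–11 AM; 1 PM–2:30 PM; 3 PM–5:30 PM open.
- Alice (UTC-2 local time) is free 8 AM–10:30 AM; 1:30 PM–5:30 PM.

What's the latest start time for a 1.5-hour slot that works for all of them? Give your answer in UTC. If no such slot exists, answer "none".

none

Zane in UTC: 08:00-14:00, 16:30-17:00, 17:30-18:30 (subtract 1h to convert from UTC+1).
Chen in UTC: 08:30-12:30, 15:30-16:00, 19:30-20:00 (subtract 1h to convert from UTC+1).
Sofia in UTC: 08:30-11:30, 14:30-15:00, 16:30-17:00, 19:00-21:00 (add 2h to convert from UTC-2).
Priya in UTC: 09:30-12:30, 15:30-17:00 (subtract 1h to convert from UTC+1).
Xiulan in UTC: 08:00-10:00, 12:00-13:00, 19:00-20:00 (subtract 1h to convert from UTC+1).
Sven in UTC: 08:00-08:30, 11:30-13:00, 15:00-16:30, 17:00-19:30 (add 2h to convert from UTC-2).
Alice in UTC: 10:00-12:30, 15:30-19:30 (add 2h to convert from UTC-2).
Zane ∩ Chen: 08:30-12:30.
Zane ∩ Chen ∩ Sofia: 08:30-11:30.
Zane ∩ Chen ∩ Sofia ∩ Priya: 09:30-11:30.
Zane ∩ Chen ∩ Sofia ∩ Priya ∩ Xiulan: 09:30-10:00.
Zane ∩ Chen ∩ Sofia ∩ Priya ∩ Xiulan ∩ Sven: ∅.
Zane ∩ Chen ∩ Sofia ∩ Priya ∩ Xiulan ∩ Sven ∩ Alice: ∅.
There is no time when everyone is free.
No common window is at least 90 minutes long.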